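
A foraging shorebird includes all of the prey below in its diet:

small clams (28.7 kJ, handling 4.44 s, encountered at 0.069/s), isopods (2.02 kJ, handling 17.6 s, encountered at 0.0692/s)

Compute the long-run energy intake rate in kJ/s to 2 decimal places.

0.84 kJ/s

R = (0.069×28.7 + 0.0692×2.02) / (1 + 0.069×4.44 + 0.0692×17.6) = 2.12/2.524 = 0.8399 kJ/s.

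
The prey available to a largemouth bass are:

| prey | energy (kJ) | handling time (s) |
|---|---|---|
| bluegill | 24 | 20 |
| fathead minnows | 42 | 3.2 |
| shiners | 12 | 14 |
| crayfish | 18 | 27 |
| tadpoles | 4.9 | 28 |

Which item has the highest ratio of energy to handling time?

In descending order of E/h:
fathead minnows: 42/3.2 = 13.1 kJ/s
bluegill: 24/20 = 1.2 kJ/s
shiners: 12/14 = 0.857 kJ/s
crayfish: 18/27 = 0.667 kJ/s
tadpoles: 4.9/28 = 0.175 kJ/s

fathead minnows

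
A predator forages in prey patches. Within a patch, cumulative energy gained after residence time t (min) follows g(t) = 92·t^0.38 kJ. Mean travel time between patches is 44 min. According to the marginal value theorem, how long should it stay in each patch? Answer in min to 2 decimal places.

26.97 min

Optimal t* satisfies g'(t*) = g(t*)/(T + t*).
g'(t) = 0.38·92·t^-0.62. Setting 0.38·92·t^-0.62 = 92·t^0.38/(44+t) gives 0.38(44+t) = t, so 0.62·t = 0.38×44.
t* = 0.38×44/0.62 = 26.97 min.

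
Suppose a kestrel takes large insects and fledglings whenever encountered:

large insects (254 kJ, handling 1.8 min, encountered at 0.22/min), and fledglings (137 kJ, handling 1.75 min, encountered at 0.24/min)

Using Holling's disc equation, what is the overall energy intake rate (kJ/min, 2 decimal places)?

48.88 kJ/min

R = (0.22×254 + 0.24×137) / (1 + 0.22×1.8 + 0.24×1.75) = 88.76/1.816 = 48.88 kJ/min.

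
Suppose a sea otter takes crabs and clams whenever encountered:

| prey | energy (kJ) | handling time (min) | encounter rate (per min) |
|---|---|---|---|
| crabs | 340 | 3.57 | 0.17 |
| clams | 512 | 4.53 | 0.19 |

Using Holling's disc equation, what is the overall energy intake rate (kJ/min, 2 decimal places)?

R = Σλ_iE_i / (1 + Σλ_ih_i)
Numerator: 0.17×340 + 0.19×512 = 155.1
Denominator: 1 + 0.17×3.57 + 0.19×4.53 = 2.468
R = 155.1/2.468 = 62.85 kJ/min

62.85 kJ/min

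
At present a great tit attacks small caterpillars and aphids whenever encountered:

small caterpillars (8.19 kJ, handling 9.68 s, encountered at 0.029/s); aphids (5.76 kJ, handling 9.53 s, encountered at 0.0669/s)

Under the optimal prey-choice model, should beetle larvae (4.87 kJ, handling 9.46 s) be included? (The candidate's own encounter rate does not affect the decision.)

Current rate: (0.029×8.19 + 0.0669×5.76)/(1 + 0.029×9.68 + 0.0669×9.53) = 0.3247 kJ/s.
beetle larvae: E/h = 4.87/9.46 = 0.5148 kJ/s.
0.5148 > 0.3247, so adding beetle larvae raises the average — include it.

Yes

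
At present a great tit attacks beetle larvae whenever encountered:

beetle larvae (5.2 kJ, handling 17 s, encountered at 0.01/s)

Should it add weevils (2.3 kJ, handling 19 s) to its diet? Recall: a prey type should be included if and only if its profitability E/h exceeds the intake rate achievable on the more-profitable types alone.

Yes

Intake rate on the current diet: R = (0.01×5.2) / (1 + 0.01×17) = 0.052/1.17 = 0.04444 kJ/s.
Profitability of weevils: 2.3/19 = 0.1211 kJ/s.
Since 0.1211 > R, including weevils increases the long-run rate.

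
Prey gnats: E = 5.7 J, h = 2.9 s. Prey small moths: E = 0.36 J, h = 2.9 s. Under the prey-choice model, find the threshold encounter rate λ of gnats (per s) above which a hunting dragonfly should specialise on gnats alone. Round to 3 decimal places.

0.023 per s

Drop small moths once their profitability E₂/h₂ falls below the rate achievable on gnats alone: E₂/h₂ = λE₁/(1 + λh₁).
Solve for λ: λE₁h₂ = E₂(1 + λh₁) → λ(E₁h₂ − E₂h₁) = E₂ → λ = E₂/(E₁h₂ − E₂h₁).
λ = 0.36/(5.7×2.9 − 0.36×2.9) = 0.36/15.49 = 0.02325 per s.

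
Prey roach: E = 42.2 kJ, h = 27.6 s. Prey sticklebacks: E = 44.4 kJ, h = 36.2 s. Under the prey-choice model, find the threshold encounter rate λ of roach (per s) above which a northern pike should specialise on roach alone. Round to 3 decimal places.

At the threshold, the rate on roach alone equals the profitability of sticklebacks: λ·42.2/(1 + λ·27.6) = 44.4/36.2 = 1.227.
Rearranging, λ(42.2 − 1.227×27.6) = 1.227, so λ = 1.227/8.348 = 0.1469 per s.

0.147 per s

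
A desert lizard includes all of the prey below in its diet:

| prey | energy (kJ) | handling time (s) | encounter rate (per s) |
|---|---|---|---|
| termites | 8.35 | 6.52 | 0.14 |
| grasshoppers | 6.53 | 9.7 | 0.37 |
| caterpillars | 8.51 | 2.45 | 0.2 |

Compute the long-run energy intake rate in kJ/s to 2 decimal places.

0.88 kJ/s

R = Σλ_iE_i / (1 + Σλ_ih_i)
Numerator: 0.14×8.35 + 0.37×6.53 + 0.2×8.51 = 5.287
Denominator: 1 + 0.14×6.52 + 0.37×9.7 + 0.2×2.45 = 5.992
R = 5.287/5.992 = 0.8824 kJ/s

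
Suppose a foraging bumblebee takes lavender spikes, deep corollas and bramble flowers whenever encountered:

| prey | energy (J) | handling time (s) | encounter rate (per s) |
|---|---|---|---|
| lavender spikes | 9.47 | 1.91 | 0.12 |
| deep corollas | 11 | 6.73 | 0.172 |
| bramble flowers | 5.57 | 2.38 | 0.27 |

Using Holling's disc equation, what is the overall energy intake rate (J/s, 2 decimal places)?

R = (0.12×9.47 + 0.172×11 + 0.27×5.57) / (1 + 0.12×1.91 + 0.172×6.73 + 0.27×2.38) = 4.532/3.029 = 1.496 J/s.

1.50 J/s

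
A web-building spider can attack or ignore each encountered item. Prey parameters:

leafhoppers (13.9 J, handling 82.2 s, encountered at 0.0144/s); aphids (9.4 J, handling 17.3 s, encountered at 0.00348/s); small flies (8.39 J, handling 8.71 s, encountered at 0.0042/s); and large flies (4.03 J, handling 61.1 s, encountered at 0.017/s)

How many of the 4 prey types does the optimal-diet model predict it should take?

Rank by E/h (J/s): small flies 0.963, aphids 0.543, leafhoppers 0.169, large flies 0.066. Include each in turn until the next type's E/h falls below the running intake rate.
Rate on top 1: 0.03399. aphids: 0.543 > 0.03399 → include.
Rate on top 2: 0.06195. leafhoppers: 0.169 > 0.06195 → include.
Rate on top 3: 0.1176. large flies: 0.066 < 0.1176 → exclude; stop.
Optimal diet: small flies, aphids, leafhoppers — 3 of 4 types.

3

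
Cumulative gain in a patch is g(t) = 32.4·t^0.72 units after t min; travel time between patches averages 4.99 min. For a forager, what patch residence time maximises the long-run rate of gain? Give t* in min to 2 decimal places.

By the marginal value theorem, leave when the instantaneous gain rate g'(t) equals the habitat-wide average g(t)/(T + t).
g'(t) = 0.72·32.4·t^-0.28. Setting 0.72·32.4·t^-0.28 = 32.4·t^0.72/(4.99+t) gives 0.72(4.99+t) = t, so 0.28·t = 0.72×4.99.
t* = 0.72×4.99/0.28 = 12.83 min.

12.83 min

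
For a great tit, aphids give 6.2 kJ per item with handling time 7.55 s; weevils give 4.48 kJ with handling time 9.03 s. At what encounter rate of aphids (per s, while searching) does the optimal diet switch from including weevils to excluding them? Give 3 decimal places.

At the threshold, the rate on aphids alone equals the profitability of weevils: λ·6.2/(1 + λ·7.55) = 4.48/9.03 = 0.4961.
Rearranging, λ(6.2 − 0.4961×7.55) = 0.4961, so λ = 0.4961/2.454 = 0.2021 per s.

0.202 per s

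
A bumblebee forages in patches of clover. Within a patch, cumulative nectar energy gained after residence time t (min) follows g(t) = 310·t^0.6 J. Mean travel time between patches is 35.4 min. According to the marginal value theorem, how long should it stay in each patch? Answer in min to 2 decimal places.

Maximise g(t)/(T+t): set derivative to zero → g'(t)(T+t) = g(t).
g'(t) = 0.6·310·t^-0.4. Setting 0.6·310·t^-0.4 = 310·t^0.6/(35.4+t) gives 0.6(35.4+t) = t, so 0.40·t = 0.6×35.4.
t* = 0.6×35.4/0.40 = 53.1 min.

53.10 min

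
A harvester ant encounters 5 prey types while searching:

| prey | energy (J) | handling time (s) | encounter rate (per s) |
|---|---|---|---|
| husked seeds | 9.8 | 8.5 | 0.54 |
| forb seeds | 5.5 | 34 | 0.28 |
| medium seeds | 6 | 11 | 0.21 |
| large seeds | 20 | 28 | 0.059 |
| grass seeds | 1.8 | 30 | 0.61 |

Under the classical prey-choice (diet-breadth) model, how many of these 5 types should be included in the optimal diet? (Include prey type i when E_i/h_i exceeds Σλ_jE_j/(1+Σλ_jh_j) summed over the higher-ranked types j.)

1

E/h in descending order: husked seeds 1.15, large seeds 0.714, medium seeds 0.545, forb seeds 0.162, grass seeds 0.06 J/s. The optimal diet is the largest prefix of this list for which every included type satisfies E_i/h_i > R on the types above it.
Rate on top 1: 0.9467. large seeds: 0.714 < 0.9467 → exclude; stop.
Optimal diet: husked seeds — 1 of 5 types.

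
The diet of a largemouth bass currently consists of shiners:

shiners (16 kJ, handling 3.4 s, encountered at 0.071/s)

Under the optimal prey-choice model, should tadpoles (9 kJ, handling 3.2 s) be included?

Current rate: (0.071×16)/(1 + 0.071×3.4) = 0.9151 kJ/s.
Profitability of tadpoles: 9/3.2 = 2.812 kJ/s.
2.812 > 0.9151, so adding tadpoles raises the average — include it.

Yes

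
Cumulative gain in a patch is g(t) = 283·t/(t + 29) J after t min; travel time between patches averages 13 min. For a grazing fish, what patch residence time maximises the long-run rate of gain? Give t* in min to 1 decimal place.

19.4 min

Maximise g(t)/(T+t): set derivative to zero → g'(t)(T+t) = g(t).
g'(t) = 283·29/(t + 29)². Setting 283·29/(t+29)² = 283t/[(t+29)(13+t)] gives 29(13+t) = t(t+29), so t² = 29×13 = 377.
t* = √377 = 19.42 min.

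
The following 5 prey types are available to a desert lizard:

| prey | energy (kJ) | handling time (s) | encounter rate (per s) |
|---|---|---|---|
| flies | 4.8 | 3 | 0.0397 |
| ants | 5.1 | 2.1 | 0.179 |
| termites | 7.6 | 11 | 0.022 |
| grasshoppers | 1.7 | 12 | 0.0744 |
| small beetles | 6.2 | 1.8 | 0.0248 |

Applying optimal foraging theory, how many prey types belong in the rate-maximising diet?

3

Rank by E/h (kJ/s): small beetles 3.44, ants 2.43, flies 1.6, termites 0.691, grasshoppers 0.142. Include each in turn until the next type's E/h falls below the running intake rate.
Rate on top 1: 0.1472. ants: 2.43 > 0.1472 → include.
Rate on top 2: 0.7509. flies: 1.6 > 0.7509 → include.
Rate on top 3: 0.8166. termites: 0.691 < 0.8166 → exclude; stop.
Optimal diet: small beetles, ants, flies — 3 of 5 types.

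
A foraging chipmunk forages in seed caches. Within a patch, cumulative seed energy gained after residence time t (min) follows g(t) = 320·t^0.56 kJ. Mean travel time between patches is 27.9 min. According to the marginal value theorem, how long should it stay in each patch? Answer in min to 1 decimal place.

35.5 min

By the marginal value theorem, leave when the instantaneous gain rate g'(t) equals the habitat-wide average g(t)/(T + t).
g'(t) = 0.56·320·t^-0.44. Setting 0.56·320·t^-0.44 = 320·t^0.56/(27.9+t) gives 0.56(27.9+t) = t, so 0.44·t = 0.56×27.9.
t* = 0.56×27.9/0.44 = 35.51 min.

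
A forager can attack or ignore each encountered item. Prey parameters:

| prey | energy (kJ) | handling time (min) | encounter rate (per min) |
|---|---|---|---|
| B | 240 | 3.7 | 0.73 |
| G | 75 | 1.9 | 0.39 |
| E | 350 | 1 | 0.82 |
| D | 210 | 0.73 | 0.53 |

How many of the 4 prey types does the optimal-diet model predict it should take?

2

E/h in descending order: E 350, D 288, B 64.9, G 39.5 kJ/min. The optimal diet is the largest prefix of this list for which every included type satisfies E_i/h_i > R on the types above it.
Rate on top 1: 157.7. D: 288 > 157.7 → include.
Rate on top 2: 180.5. B: 64.9 < 180.5 → exclude; stop.
Optimal diet: E, D — 2 of 4 types.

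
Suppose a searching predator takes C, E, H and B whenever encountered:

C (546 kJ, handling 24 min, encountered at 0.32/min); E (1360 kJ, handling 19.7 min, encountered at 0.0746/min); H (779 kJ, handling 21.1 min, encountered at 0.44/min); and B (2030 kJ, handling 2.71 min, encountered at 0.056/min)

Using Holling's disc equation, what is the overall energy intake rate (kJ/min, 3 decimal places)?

37.406 kJ/min

Energy encountered per unit search time: 0.32×546 + 0.0746×1360 + 0.44×779 + 0.056×2030 = 732.6 kJ/min.
Handling time per unit search time: 0.32×24 + 0.0746×19.7 + 0.44×21.1 + 0.056×2.71 = 18.59.
Rate = 732.6/(1 + 18.59) = 37.41 kJ/min.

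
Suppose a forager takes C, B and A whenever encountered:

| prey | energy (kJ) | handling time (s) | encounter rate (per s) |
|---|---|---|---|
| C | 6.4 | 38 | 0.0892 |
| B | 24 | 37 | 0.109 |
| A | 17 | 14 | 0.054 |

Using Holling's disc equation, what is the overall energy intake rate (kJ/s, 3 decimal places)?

Energy encountered per unit search time: 0.0892×6.4 + 0.109×24 + 0.054×17 = 4.105 kJ/s.
Handling time per unit search time: 0.0892×38 + 0.109×37 + 0.054×14 = 8.179.
Rate = 4.105/(1 + 8.179) = 0.4472 kJ/s.

0.447 kJ/s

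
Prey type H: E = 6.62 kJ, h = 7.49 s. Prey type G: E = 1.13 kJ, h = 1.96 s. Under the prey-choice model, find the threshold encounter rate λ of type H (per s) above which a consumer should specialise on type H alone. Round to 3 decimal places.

0.250 per s

Drop type G once their profitability E₂/h₂ falls below the rate achievable on type H alone: E₂/h₂ = λE₁/(1 + λh₁).
Solve for λ: λE₁h₂ = E₂(1 + λh₁) → λ(E₁h₂ − E₂h₁) = E₂ → λ = E₂/(E₁h₂ − E₂h₁).
λ = 1.13/(6.62×1.96 − 1.13×7.49) = 1.13/4.511 = 0.2505 per s.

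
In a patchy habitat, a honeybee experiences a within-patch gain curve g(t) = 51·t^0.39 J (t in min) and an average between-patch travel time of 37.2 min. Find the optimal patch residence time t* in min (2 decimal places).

Optimal t* satisfies g'(t*) = g(t*)/(T + t*).
g'(t) = 0.39·51·t^-0.61. Setting 0.39·51·t^-0.61 = 51·t^0.39/(37.2+t) gives 0.39(37.2+t) = t, so 0.61·t = 0.39×37.2.
t* = 0.39×37.2/0.61 = 23.78 min.

23.78 min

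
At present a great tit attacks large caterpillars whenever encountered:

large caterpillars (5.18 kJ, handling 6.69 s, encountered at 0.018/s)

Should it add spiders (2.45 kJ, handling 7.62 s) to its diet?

Intake rate on the current diet: R = (0.018×5.18) / (1 + 0.018×6.69) = 0.09324/1.12 = 0.08322 kJ/s.
Profitability of spiders: 2.45/7.62 = 0.3215 kJ/s.
0.3215 > 0.08322, so adding spiders raises the average — include it.

Yes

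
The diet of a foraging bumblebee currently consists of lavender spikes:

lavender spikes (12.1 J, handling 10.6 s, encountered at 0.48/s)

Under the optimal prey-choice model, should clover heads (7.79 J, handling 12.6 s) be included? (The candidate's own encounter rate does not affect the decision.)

Current rate: (0.48×12.1)/(1 + 0.48×10.6) = 0.954 J/s.
clover heads: E/h = 7.79/12.6 = 0.6183 J/s.
Since 0.6183 < R, time spent handling clover heads is better spent searching.

No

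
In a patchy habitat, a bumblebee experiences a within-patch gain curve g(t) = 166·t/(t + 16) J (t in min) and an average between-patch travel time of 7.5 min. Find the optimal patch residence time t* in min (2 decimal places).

10.95 min

Maximise g(t)/(T+t): set derivative to zero → g'(t)(T+t) = g(t).
g'(t) = 166·16/(t + 16)². Setting 166·16/(t+16)² = 166t/[(t+16)(7.5+t)] gives 16(7.5+t) = t(t+16), so t² = 16×7.5 = 120.
t* = √120 = 10.95 min.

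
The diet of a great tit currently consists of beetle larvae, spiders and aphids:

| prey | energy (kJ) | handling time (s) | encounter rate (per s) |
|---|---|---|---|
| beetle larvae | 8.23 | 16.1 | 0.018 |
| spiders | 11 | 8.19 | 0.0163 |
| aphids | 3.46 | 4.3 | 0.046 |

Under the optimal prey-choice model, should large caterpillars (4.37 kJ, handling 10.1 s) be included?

Current rate: (0.018×8.23 + 0.0163×11 + 0.046×3.46)/(1 + 0.018×16.1 + 0.0163×8.19 + 0.046×4.3) = 0.3002 kJ/s.
Profitability of large caterpillars: 4.37/10.1 = 0.4327 kJ/s.
Since 0.4327 > R, including large caterpillars increases the long-run rate.

Yes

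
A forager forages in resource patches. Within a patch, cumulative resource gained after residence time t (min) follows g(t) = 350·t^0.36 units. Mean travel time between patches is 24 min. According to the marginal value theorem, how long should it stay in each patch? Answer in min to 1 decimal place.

Optimal t* satisfies g'(t*) = g(t*)/(T + t*).
g'(t) = 0.36·350·t^-0.64. Setting 0.36·350·t^-0.64 = 350·t^0.36/(24+t) gives 0.36(24+t) = t, so 0.64·t = 0.36×24.
t* = 0.36×24/0.64 = 13.5 min.

13.5 min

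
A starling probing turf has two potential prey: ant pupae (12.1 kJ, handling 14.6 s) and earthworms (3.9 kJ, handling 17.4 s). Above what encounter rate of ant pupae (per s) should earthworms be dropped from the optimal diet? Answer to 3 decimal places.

At the threshold, the rate on ant pupae alone equals the profitability of earthworms: λ·12.1/(1 + λ·14.6) = 3.9/17.4 = 0.2241.
Rearranging, λ(12.1 − 0.2241×14.6) = 0.2241, so λ = 0.2241/8.828 = 0.02539 per s.

0.025 per s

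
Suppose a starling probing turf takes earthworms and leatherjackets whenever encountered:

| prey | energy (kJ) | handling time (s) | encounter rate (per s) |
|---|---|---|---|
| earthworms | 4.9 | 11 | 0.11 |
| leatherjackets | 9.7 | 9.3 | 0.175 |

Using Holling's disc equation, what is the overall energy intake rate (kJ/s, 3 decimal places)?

R = Σλ_iE_i / (1 + Σλ_ih_i)
Numerator: 0.11×4.9 + 0.175×9.7 = 2.236
Denominator: 1 + 0.11×11 + 0.175×9.3 = 3.837
R = 2.236/3.837 = 0.5828 kJ/s

0.583 kJ/s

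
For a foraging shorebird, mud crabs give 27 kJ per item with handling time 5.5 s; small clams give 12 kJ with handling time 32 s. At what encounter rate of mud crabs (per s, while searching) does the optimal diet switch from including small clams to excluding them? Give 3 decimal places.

0.015 per s

At the threshold, the rate on mud crabs alone equals the profitability of small clams: λ·27/(1 + λ·5.5) = 12/32 = 0.375.
Rearranging, λ(27 − 0.375×5.5) = 0.375, so λ = 0.375/24.94 = 0.01504 per s.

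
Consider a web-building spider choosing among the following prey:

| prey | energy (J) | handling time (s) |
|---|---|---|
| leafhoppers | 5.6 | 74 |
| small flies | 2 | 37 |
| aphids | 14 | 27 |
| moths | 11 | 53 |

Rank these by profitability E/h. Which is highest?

In descending order of E/h:
aphids: 14/27 = 0.519 J/s
moths: 11/53 = 0.208 J/s
leafhoppers: 5.6/74 = 0.0757 J/s
small flies: 2/37 = 0.0541 J/s

aphids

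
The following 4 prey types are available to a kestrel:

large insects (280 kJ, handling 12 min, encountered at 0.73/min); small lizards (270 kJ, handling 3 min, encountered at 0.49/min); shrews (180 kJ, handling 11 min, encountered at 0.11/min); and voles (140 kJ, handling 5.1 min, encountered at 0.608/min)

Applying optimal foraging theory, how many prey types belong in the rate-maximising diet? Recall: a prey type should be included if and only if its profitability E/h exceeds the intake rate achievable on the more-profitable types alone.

1

E/h in descending order: small lizards 90, voles 27.5, large insects 23.3, shrews 16.4 kJ/min. The optimal diet is the largest prefix of this list for which every included type satisfies E_i/h_i > R on the types above it.
Rate on top 1: 53.56. voles: 27.5 < 53.56 → exclude; stop.
Optimal diet: small lizards — 1 of 4 types.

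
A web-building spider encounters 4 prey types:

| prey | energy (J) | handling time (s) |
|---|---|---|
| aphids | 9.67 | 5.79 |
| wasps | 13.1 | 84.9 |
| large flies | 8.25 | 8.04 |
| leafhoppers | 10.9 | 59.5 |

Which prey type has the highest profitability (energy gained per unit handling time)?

aphids

In descending order of E/h:
aphids: 9.67/5.79 = 1.67 J/s
large flies: 8.25/8.04 = 1.03 J/s
leafhoppers: 10.9/59.5 = 0.183 J/s
wasps: 13.1/84.9 = 0.154 J/s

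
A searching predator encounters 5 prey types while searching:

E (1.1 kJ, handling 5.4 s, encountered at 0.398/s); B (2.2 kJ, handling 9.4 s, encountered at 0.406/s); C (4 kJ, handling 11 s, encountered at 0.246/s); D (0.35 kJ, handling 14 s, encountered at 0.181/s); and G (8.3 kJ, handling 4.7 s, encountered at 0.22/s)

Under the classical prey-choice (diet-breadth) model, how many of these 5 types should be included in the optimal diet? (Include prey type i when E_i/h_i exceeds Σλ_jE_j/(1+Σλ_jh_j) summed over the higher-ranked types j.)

Rank by E/h (kJ/s): G 1.77, C 0.364, B 0.234, E 0.204, D 0.025. Include each in turn until the next type's E/h falls below the running intake rate.
Rate on top 1: 0.8977. C: 0.364 < 0.8977 → exclude; stop.
Optimal diet: G — 1 of 5 types.

1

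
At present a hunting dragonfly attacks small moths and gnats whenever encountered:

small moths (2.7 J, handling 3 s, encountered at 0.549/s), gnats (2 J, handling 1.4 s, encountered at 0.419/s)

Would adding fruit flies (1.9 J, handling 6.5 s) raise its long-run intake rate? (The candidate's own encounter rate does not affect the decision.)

No

Current rate: (0.549×2.7 + 0.419×2)/(1 + 0.549×3 + 0.419×1.4) = 0.7176 J/s.
fruit flies: E/h = 1.9/6.5 = 0.2923 J/s.
0.2923 < 0.7176, so adding fruit flies would lower the average — exclude it.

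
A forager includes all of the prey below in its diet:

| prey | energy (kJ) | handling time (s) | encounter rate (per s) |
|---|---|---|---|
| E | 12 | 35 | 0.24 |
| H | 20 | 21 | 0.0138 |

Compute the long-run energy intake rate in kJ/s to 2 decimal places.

Energy encountered per unit search time: 0.24×12 + 0.0138×20 = 3.156 kJ/s.
Handling time per unit search time: 0.24×35 + 0.0138×21 = 8.69.
Rate = 3.156/(1 + 8.69) = 0.3257 kJ/s.

0.33 kJ/s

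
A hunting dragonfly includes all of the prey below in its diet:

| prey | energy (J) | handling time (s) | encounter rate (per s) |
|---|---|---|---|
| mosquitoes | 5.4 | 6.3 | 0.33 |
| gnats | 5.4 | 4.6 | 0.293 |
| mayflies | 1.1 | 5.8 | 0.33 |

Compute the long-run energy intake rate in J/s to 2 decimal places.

R = Σλ_iE_i / (1 + Σλ_ih_i)
Numerator: 0.33×5.4 + 0.293×5.4 + 0.33×1.1 = 3.727
Denominator: 1 + 0.33×6.3 + 0.293×4.6 + 0.33×5.8 = 6.341
R = 3.727/6.341 = 0.5878 J/s

0.59 J/s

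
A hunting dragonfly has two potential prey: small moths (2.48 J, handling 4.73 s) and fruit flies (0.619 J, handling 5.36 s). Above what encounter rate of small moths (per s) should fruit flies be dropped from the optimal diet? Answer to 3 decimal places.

0.060 per s

The zero-one rule: include fruit flies iff E₂/h₂ > λE₁/(1+λh₁). Equality gives the switch point.
λE₁h₂ = E₂ + λE₂h₁ ⇒ λ = E₂/(E₁h₂ − E₂h₁) = 0.619/(13.29 − 2.928) = 0.05972 per s.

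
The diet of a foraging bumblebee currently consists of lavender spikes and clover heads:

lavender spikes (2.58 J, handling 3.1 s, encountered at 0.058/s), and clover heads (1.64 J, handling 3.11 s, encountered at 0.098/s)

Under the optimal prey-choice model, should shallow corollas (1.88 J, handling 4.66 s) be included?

Yes

Current rate: (0.058×2.58 + 0.098×1.64)/(1 + 0.058×3.1 + 0.098×3.11) = 0.2091 J/s.
shallow corollas: E/h = 1.88/4.66 = 0.4034 J/s.
Since 0.4034 > R, including shallow corollas increases the long-run rate.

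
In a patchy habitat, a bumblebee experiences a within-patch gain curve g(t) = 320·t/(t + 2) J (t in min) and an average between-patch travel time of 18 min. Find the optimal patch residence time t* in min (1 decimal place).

By the marginal value theorem, leave when the instantaneous gain rate g'(t) equals the habitat-wide average g(t)/(T + t).
g'(t) = 320·2/(t + 2)². Setting 320·2/(t+2)² = 320t/[(t+2)(18+t)] gives 2(18+t) = t(t+2), so t² = 2×18 = 36.
t* = √36 = 6 min.

6.0 min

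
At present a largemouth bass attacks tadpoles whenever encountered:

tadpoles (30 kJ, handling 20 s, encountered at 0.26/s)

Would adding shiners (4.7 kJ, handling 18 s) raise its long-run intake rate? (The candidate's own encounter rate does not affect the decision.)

On tadpoles alone, R = ΣλE/(1+Σλh) = 7.8/6.2 = 1.258 kJ/s.
shiners: E/h = 4.7/18 = 0.2611 kJ/s.
0.2611 < 1.258, so adding shiners would lower the average — exclude it.

No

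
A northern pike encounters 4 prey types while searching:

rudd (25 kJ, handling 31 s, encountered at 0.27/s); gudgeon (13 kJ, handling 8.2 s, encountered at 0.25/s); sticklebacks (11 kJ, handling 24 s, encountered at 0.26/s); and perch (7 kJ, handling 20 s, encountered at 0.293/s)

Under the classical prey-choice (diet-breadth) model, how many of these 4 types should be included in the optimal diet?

E/h in descending order: gudgeon 1.59, rudd 0.806, sticklebacks 0.458, perch 0.35 kJ/s. The optimal diet is the largest prefix of this list for which every included type satisfies E_i/h_i > R on the types above it.
Rate on top 1: 1.066. rudd: 0.806 < 1.066 → exclude; stop.
Optimal diet: gudgeon — 1 of 4 types.

1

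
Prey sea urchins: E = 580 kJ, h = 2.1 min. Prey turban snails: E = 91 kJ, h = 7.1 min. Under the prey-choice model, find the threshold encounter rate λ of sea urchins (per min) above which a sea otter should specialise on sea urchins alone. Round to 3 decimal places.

0.023 per min

The zero-one rule: include turban snails iff E₂/h₂ > λE₁/(1+λh₁). Equality gives the switch point.
λE₁h₂ = E₂ + λE₂h₁ ⇒ λ = E₂/(E₁h₂ − E₂h₁) = 91/(4118 − 191.1) = 0.02317 per min.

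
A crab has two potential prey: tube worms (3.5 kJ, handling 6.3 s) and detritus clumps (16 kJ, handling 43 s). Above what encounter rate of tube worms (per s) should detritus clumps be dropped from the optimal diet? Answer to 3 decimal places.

0.322 per s

At the threshold, the rate on tube worms alone equals the profitability of detritus clumps: λ·3.5/(1 + λ·6.3) = 16/43 = 0.3721.
Rearranging, λ(3.5 − 0.3721×6.3) = 0.3721, so λ = 0.3721/1.156 = 0.3219 per s.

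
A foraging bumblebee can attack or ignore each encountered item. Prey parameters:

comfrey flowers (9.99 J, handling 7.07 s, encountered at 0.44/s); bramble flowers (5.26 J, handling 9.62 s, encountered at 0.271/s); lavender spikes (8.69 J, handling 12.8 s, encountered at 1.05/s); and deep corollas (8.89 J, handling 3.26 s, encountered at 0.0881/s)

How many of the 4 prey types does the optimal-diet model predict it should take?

Rank by E/h (J/s): deep corollas 2.73, comfrey flowers 1.41, lavender spikes 0.679, bramble flowers 0.547. Include each in turn until the next type's E/h falls below the running intake rate.
Rate on top 1: 0.6085. comfrey flowers: 1.41 > 0.6085 → include.
Rate on top 2: 1.178. lavender spikes: 0.679 < 1.178 → exclude; stop.
Optimal diet: deep corollas, comfrey flowers — 2 of 4 types.

2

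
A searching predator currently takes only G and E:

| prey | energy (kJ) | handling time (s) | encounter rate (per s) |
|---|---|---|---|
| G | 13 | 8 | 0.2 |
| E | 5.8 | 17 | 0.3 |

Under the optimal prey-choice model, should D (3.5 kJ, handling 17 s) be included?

No

Intake rate on the current diet: R = (0.2×13 + 0.3×5.8) / (1 + 0.2×8 + 0.3×17) = 4.34/7.7 = 0.5636 kJ/s.
D: E/h = 3.5/17 = 0.2059 kJ/s.
0.2059 < 0.5636, so adding D would lower the average — exclude it.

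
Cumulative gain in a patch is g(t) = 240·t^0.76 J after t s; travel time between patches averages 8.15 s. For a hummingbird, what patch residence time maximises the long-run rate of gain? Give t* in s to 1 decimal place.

25.8 s

By the marginal value theorem, leave when the instantaneous gain rate g'(t) equals the habitat-wide average g(t)/(T + t).
g'(t) = 0.76·240·t^-0.24. Setting 0.76·240·t^-0.24 = 240·t^0.76/(8.15+t) gives 0.76(8.15+t) = t, so 0.24·t = 0.76×8.15.
t* = 0.76×8.15/0.24 = 25.81 s.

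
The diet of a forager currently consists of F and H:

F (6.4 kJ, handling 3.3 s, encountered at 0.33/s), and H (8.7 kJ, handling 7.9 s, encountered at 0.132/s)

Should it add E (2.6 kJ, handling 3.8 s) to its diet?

Intake rate on the current diet: R = (0.33×6.4 + 0.132×8.7) / (1 + 0.33×3.3 + 0.132×7.9) = 3.26/3.132 = 1.041 kJ/s.
E: E/h = 2.6/3.8 = 0.6842 kJ/s.
0.6842 < 1.041, so adding E would lower the average — exclude it.

No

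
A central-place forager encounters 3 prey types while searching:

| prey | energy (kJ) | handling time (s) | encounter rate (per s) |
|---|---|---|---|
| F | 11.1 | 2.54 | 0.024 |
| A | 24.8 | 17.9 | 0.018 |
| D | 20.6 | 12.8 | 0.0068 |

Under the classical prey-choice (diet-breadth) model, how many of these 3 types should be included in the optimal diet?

3

Profitabilities (E/h, kJ/s): F 4.37, D 1.61, A 1.39. Add prey in this order while the next type's profitability exceeds the intake rate on those already taken.
Rate on top 1: 0.2511. D: 1.61 > 0.2511 → include.
Rate on top 2: 0.3541. A: 1.39 > 0.3541 → include.
Optimal diet: F, D, A — 3 of 3 types.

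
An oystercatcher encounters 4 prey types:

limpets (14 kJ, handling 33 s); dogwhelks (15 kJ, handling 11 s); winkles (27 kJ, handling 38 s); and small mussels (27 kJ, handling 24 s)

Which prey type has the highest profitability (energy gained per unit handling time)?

dogwhelks

Profitability E/h (kJ/s): limpets = 14/33 = 0.424, dogwhelks = 15/11 = 1.36, winkles = 27/38 = 0.711, small mussels = 27/24 = 1.12.
Ranked: dogwhelks > small mussels > winkles > limpets.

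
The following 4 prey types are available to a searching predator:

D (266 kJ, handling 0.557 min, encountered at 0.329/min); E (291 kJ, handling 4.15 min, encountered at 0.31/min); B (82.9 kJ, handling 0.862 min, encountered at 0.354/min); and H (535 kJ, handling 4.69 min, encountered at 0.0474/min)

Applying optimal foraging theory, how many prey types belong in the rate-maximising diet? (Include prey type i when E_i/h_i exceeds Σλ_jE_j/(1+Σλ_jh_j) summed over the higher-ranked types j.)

Rank by E/h (kJ/min): D 478, H 114, B 96.2, E 70.1. Include each in turn until the next type's E/h falls below the running intake rate.
Rate on top 1: 73.96. H: 114 > 73.96 → include.
Rate on top 2: 80.3. B: 96.2 > 80.3 → include.
Rate on top 3: 83.13. E: 70.1 < 83.13 → exclude; stop.
Optimal diet: D, H, B — 3 of 4 types.

3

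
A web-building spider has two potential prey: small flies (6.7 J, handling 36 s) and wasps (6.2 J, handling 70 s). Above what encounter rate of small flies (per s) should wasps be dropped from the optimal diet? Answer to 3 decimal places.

0.025 per s

At the threshold, the rate on small flies alone equals the profitability of wasps: λ·6.7/(1 + λ·36) = 6.2/70 = 0.08857.
Rearranging, λ(6.7 − 0.08857×36) = 0.08857, so λ = 0.08857/3.511 = 0.02522 per s.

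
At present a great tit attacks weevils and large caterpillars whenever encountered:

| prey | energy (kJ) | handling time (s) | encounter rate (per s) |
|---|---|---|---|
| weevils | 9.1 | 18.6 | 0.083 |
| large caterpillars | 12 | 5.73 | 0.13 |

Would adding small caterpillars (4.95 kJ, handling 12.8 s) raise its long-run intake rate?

No

Current rate: (0.083×9.1 + 0.13×12)/(1 + 0.083×18.6 + 0.13×5.73) = 0.704 kJ/s.
small caterpillars: E/h = 4.95/12.8 = 0.3867 kJ/s.
0.3867 < 0.704, so adding small caterpillars would lower the average — exclude it.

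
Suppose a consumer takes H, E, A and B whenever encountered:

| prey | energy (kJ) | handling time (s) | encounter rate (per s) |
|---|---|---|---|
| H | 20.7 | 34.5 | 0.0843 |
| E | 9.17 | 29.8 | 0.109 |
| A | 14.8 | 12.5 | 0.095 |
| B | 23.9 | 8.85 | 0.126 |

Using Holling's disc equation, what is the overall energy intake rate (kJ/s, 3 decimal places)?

0.757 kJ/s

R = Σλ_iE_i / (1 + Σλ_ih_i)
Numerator: 0.0843×20.7 + 0.109×9.17 + 0.095×14.8 + 0.126×23.9 = 7.162
Denominator: 1 + 0.0843×34.5 + 0.109×29.8 + 0.095×12.5 + 0.126×8.85 = 9.459
R = 7.162/9.459 = 0.7571 kJ/s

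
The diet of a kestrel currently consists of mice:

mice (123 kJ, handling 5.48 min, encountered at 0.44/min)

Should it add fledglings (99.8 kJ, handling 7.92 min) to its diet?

No

Intake rate on the current diet: R = (0.44×123) / (1 + 0.44×5.48) = 54.12/3.411 = 15.87 kJ/min.
fledglings: E/h = 99.8/7.92 = 12.6 kJ/min.
12.6 < 15.87, so adding fledglings would lower the average — exclude it.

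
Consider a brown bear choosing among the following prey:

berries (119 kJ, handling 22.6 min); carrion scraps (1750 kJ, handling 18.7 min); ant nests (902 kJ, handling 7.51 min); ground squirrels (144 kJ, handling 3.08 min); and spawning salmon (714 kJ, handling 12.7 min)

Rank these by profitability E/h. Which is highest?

ant nests

Profitability E/h (kJ/min): berries = 119/22.6 = 5.27, carrion scraps = 1750/18.7 = 93.6, ant nests = 902/7.51 = 120, ground squirrels = 144/3.08 = 46.8, spawning salmon = 714/12.7 = 56.2.
Ranked: ant nests > carrion scraps > spawning salmon > ground squirrels > berries.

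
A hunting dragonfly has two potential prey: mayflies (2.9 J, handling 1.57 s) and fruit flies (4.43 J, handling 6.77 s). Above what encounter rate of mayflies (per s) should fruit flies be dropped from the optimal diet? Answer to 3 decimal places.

At the threshold, the rate on mayflies alone equals the profitability of fruit flies: λ·2.9/(1 + λ·1.57) = 4.43/6.77 = 0.6544.
Rearranging, λ(2.9 − 0.6544×1.57) = 0.6544, so λ = 0.6544/1.873 = 0.3494 per s.

0.349 per s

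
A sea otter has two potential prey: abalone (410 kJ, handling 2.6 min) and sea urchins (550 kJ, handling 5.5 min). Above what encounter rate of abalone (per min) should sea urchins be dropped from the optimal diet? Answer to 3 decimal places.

The zero-one rule: include sea urchins iff E₂/h₂ > λE₁/(1+λh₁). Equality gives the switch point.
λE₁h₂ = E₂ + λE₂h₁ ⇒ λ = E₂/(E₁h₂ − E₂h₁) = 550/(2255 − 1430) = 0.6667 per min.

0.667 per min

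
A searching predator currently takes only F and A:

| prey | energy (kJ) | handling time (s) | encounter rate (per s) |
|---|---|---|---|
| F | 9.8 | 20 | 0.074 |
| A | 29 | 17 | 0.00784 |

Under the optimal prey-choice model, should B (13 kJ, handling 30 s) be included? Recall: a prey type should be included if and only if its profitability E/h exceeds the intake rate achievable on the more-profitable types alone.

Yes

On F and A alone, R = ΣλE/(1+Σλh) = 0.9526/2.613 = 0.3645 kJ/s.
Profitability of B: 13/30 = 0.4333 kJ/s.
0.4333 > 0.3645, so adding B raises the average — include it.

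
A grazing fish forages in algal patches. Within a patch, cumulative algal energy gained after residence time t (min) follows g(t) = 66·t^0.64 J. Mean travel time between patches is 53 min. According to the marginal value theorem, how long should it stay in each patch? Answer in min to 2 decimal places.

94.22 min

Optimal t* satisfies g'(t*) = g(t*)/(T + t*).
g'(t) = 0.64·66·t^-0.36. Setting 0.64·66·t^-0.36 = 66·t^0.64/(53+t) gives 0.64(53+t) = t, so 0.36·t = 0.64×53.
t* = 0.64×53/0.36 = 94.22 min.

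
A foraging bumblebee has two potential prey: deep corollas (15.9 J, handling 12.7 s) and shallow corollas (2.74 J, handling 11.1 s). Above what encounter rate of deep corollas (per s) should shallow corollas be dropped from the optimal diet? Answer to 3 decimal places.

0.019 per s

Drop shallow corollas once their profitability E₂/h₂ falls below the rate achievable on deep corollas alone: E₂/h₂ = λE₁/(1 + λh₁).
Solve for λ: λE₁h₂ = E₂(1 + λh₁) → λ(E₁h₂ − E₂h₁) = E₂ → λ = E₂/(E₁h₂ − E₂h₁).
λ = 2.74/(15.9×11.1 − 2.74×12.7) = 2.74/141.7 = 0.01934 per s.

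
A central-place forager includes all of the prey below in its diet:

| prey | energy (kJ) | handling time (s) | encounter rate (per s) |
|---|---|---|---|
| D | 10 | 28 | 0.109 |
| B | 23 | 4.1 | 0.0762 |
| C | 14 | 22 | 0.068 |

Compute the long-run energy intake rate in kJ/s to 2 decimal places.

0.65 kJ/s

R = (0.109×10 + 0.0762×23 + 0.068×14) / (1 + 0.109×28 + 0.0762×4.1 + 0.068×22) = 3.795/5.86 = 0.6475 kJ/s.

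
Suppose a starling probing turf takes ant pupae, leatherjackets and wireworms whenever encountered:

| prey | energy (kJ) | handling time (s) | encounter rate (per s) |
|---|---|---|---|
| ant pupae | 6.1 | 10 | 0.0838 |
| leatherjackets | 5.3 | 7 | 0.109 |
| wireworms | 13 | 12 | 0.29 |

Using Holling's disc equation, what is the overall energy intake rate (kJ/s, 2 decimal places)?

R = (0.0838×6.1 + 0.109×5.3 + 0.29×13) / (1 + 0.0838×10 + 0.109×7 + 0.29×12) = 4.859/6.081 = 0.799 kJ/s.

0.80 kJ/s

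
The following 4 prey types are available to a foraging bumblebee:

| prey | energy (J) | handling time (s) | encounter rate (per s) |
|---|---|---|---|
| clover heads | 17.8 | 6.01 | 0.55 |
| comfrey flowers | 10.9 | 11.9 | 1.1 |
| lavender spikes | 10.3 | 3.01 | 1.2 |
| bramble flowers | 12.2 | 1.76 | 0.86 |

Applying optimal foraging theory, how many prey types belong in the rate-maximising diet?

1

E/h in descending order: bramble flowers 6.93, lavender spikes 3.42, clover heads 2.96, comfrey flowers 0.916 J/s. The optimal diet is the largest prefix of this list for which every included type satisfies E_i/h_i > R on the types above it.
Rate on top 1: 4.174. lavender spikes: 3.42 < 4.174 → exclude; stop.
Optimal diet: bramble flowers — 1 of 4 types.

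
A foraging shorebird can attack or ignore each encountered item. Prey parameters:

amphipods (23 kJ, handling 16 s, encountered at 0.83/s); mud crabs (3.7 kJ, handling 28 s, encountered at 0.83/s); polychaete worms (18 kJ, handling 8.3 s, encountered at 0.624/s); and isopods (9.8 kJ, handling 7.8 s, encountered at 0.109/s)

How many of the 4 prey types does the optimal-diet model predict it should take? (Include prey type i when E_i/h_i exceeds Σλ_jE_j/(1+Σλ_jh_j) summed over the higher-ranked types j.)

Profitabilities (E/h, kJ/s): polychaete worms 2.17, amphipods 1.44, isopods 1.26, mud crabs 0.132. Add prey in this order while the next type's profitability exceeds the intake rate on those already taken.
Rate on top 1: 1.818. amphipods: 1.44 < 1.818 → exclude; stop.
Optimal diet: polychaete worms — 1 of 4 types.

1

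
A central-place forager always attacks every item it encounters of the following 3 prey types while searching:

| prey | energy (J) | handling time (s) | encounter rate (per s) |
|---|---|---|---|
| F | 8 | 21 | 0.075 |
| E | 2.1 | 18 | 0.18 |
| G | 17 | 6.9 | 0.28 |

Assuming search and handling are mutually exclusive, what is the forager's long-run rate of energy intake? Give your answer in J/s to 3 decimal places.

R = Σλ_iE_i / (1 + Σλ_ih_i)
Numerator: 0.075×8 + 0.18×2.1 + 0.28×17 = 5.738
Denominator: 1 + 0.075×21 + 0.18×18 + 0.28×6.9 = 7.747
R = 5.738/7.747 = 0.7407 J/s

0.741 J/s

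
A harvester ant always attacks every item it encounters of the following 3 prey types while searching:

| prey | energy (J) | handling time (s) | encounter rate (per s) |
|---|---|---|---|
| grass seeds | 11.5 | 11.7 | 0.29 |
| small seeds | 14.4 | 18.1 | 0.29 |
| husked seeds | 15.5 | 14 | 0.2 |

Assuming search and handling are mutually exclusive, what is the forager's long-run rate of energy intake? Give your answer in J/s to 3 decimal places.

0.853 J/s

Energy encountered per unit search time: 0.29×11.5 + 0.29×14.4 + 0.2×15.5 = 10.61 J/s.
Handling time per unit search time: 0.29×11.7 + 0.29×18.1 + 0.2×14 = 11.44.
Rate = 10.61/(1 + 11.44) = 0.8528 J/s.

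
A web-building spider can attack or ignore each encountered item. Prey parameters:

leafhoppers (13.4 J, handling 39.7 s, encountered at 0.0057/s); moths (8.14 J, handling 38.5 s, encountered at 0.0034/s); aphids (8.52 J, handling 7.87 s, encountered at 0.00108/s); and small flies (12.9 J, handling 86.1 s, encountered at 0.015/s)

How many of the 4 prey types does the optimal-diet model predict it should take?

4

Rank by E/h (J/s): aphids 1.08, leafhoppers 0.338, moths 0.211, small flies 0.15. Include each in turn until the next type's E/h falls below the running intake rate.
Rate on top 1: 0.009124. leafhoppers: 0.338 > 0.009124 → include.
Rate on top 2: 0.06931. moths: 0.211 > 0.06931 → include.
Rate on top 3: 0.08293. small flies: 0.15 > 0.08293 → include.
Optimal diet: aphids, leafhoppers, moths, small flies — 4 of 4 types.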